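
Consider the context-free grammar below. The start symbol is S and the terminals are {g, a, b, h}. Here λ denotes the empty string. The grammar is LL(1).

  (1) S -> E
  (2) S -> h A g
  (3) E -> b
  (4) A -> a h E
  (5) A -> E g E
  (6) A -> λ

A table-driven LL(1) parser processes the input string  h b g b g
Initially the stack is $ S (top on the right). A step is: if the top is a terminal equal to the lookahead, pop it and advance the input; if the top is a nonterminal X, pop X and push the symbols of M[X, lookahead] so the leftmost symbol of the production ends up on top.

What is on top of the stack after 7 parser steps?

step 1: stack=$ S  input=h b g b g $  — expand S -> h A g
step 2: stack=$ g A h  input=h b g b g $  — match h
step 3: stack=$ g A  input=b g b g $  — expand A -> E g E
step 4: stack=$ g E g E  input=b g b g $  — expand E -> b
step 5: stack=$ g E g b  input=b g b g $  — match b
step 6: stack=$ g E g  input=g b g $  — match g
step 7: stack=$ g E  input=b g $  — expand E -> b
Stack after step 7: $ g b (top = b).

b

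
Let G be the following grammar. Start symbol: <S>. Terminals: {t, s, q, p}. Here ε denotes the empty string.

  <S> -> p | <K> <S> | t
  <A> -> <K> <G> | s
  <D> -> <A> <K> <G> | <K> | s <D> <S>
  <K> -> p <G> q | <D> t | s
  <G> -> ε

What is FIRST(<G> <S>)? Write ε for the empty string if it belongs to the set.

{p, s, t}

FIRST(<G>): from <G>->ε we get {ε}. So FIRST(<G>) = {ε}.
FIRST(<S>): from <S>->p we get {p}; from <S>-><K> <S> we get {p, s}; from <S>->t we get {t}. So FIRST(<S>) = {p, s, t}.
FIRST(<A>): from <A>-><K> <G> we get {p, s}; from <A>->s we get {s}. So FIRST(<A>) = {p, s}.
FIRST(<D>): from <D>-><A> <K> <G> we get {p, s}; from <D>-><K> we get {p, s}; from <D>->s <D> <S> we get {s}. So FIRST(<D>) = {p, s}.
FIRST(<K>): from <K>->p <G> q we get {p}; from <K>-><D> t we get {p, s}; from <K>->s we get {s}. So FIRST(<K>) = {p, s}.
FIRST(<G> <S>): take FIRST of each symbol in turn, carrying on past any symbol whose FIRST contains ε; result {p, s, t}.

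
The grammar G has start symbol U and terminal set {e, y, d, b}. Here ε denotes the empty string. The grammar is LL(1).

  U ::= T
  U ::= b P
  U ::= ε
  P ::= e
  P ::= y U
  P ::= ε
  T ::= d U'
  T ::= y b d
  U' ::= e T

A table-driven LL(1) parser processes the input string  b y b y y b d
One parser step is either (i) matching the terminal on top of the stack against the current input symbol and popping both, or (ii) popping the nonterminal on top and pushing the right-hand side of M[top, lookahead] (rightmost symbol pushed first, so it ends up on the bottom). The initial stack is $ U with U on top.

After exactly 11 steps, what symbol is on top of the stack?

      Stack    Input            Action
   1  $ U      b y b y y b d $  expand U ::= b P
   2  $ P b    b y b y y b d $  match b
   3  $ P      y b y y b d $    expand P ::= y U
   4  $ U y    y b y y b d $    match y
   5  $ U      b y y b d $      expand U ::= b P
   6  $ P b    b y y b d $      match b
   7  $ P      y y b d $        expand P ::= y U
   8  $ U y    y y b d $        match y
   9  $ U      y b d $          expand U ::= T
  10  $ T      y b d $          expand T ::= y b d
  11  $ d b y  y b d $          match y
Stack after step 11: $ d b (top = b).

b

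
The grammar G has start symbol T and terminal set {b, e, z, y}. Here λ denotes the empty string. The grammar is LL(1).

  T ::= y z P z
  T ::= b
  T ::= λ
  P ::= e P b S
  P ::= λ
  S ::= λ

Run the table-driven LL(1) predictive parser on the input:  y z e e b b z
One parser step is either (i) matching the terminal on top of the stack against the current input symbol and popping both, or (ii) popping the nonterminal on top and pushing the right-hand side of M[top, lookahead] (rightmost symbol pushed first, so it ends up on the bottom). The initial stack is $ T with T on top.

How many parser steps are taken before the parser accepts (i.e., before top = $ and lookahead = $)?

13

step 1: stack=$ T  input=y z e e b b z $  — expand T ::= y z P z
step 2: stack=$ z P z y  input=y z e e b b z $  — match y
step 3: stack=$ z P z  input=z e e b b z $  — match z
step 4: stack=$ z P  input=e e b b z $  — expand P ::= e P b S
step 5: stack=$ z S b P e  input=e e b b z $  — match e
step 6: stack=$ z S b P  input=e b b z $  — expand P ::= e P b S
step 7: stack=$ z S b S b P e  input=e b b z $  — match e
step 8: stack=$ z S b S b P  input=b b z $  — expand P ::= λ
step 9: stack=$ z S b S b  input=b b z $  — match b
step 10: stack=$ z S b S  input=b z $  — expand S ::= λ
step 11: stack=$ z S b  input=b z $  — match b
step 12: stack=$ z S  input=z $  — expand S ::= λ
step 13: stack=$ z  input=z $  — match z
Accept reached after 13 steps.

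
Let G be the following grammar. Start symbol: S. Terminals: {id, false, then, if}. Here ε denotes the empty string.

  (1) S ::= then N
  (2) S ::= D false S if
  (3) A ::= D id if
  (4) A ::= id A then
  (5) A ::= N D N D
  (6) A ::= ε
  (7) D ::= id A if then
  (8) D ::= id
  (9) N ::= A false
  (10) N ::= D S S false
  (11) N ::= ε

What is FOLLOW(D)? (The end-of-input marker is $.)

FIRST(D): from D::=id A if then we get {id}; from D::=id we get {id}. So FIRST(D) = {id}.
FIRST(S): from S::=then N we get {then}; from S::=D false S if we get {id}. So FIRST(S) = {id, then}.
FIRST(A): from A::=D id if we get {id}; from A::=id A then we get {id}; from A::=N D N D we get {false, id}; from A::=ε we get {ε}. So FIRST(A) = {ε, false, id}.
FIRST(N): from N::=A false we get {false, id}; from N::=D S S false we get {id}; from N::=ε we get {ε}. So FIRST(N) = {ε, false, id}.
FOLLOW(S) includes $ since S is the start symbol.
FOLLOW(S): in S::=D false S if, S is followed by if with FIRST {if}; in N::=D S S false (occurrence 1), S is followed by S false with FIRST {id, then}; in N::=D S S false (occurrence 2), S is followed by false with FIRST {false}. Thus FOLLOW(S) = {$, false, id, if, then}.
FOLLOW(A): in A::=id A then, A is followed by then with FIRST {then}; in D::=id A if then, A is followed by if then with FIRST {if}; in N::=A false, A is followed by false with FIRST {false}. Thus FOLLOW(A) = {false, if, then}.
FOLLOW(D): in S::=D false S if, D is followed by false S if with FIRST {false}; in A::=D id if, D is followed by id if with FIRST {id}; in A::=N D N D (occurrence 1), D is followed by N D with FIRST {false, id}; in A::=N D N D (occurrence 2), the suffix after D is empty, so FOLLOW(D) ⊇ FOLLOW(A) = {false, if, then}; in N::=D S S false, D is followed by S S false with FIRST {id, then}. Thus FOLLOW(D) = {false, id, if, then}.
FOLLOW(N): in S::=then N, the suffix after N is empty, so FOLLOW(N) ⊇ FOLLOW(S) = {$, false, id, if, then}; in A::=N D N D (occurrence 1), N is followed by D N D with FIRST {id}; in A::=N D N D (occurrence 2), N is followed by D with FIRST {id}. Thus FOLLOW(N) = {$, false, id, if, then}.

{false, id, if, then}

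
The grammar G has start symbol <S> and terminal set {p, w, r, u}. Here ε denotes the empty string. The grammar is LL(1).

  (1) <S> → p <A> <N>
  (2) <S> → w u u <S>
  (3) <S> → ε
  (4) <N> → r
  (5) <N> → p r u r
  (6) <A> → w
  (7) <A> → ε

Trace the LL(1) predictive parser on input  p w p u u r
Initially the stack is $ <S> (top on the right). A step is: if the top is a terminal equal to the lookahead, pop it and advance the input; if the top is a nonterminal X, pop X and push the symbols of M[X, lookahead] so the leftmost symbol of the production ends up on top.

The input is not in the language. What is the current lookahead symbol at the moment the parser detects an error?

u

     Stack        Input          Action
  1  $ <S>        p w p u u r $  expand <S> → p <A> <N>
  2  $ <N> <A> p  p w p u u r $  match p
  3  $ <N> <A>    w p u u r $    expand <A> → w
  4  $ <N> w      w p u u r $    match w
  5  $ <N>        p u u r $      expand <N> → p r u r
  6  $ r u r p    p u u r $      match p
  7  $ r u r      u u r $        error: top is terminal r but lookahead is u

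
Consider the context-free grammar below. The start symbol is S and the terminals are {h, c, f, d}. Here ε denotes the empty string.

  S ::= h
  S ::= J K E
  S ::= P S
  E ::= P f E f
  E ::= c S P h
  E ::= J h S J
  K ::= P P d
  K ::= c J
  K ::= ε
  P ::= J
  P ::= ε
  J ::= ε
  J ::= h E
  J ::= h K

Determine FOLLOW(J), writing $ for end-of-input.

FIRST(J): from J::=ε we get {ε}; from J::=h E we get {h}; from J::=h K we get {h}. So FIRST(J) = {ε, h}.
FIRST(P): from P::=J we get {ε, h}; from P::=ε we get {ε}. So FIRST(P) = {ε, h}.
FIRST(E): from E::=P f E f we get {f, h}; from E::=c S P h we get {c}; from E::=J h S J we get {h}. So FIRST(E) = {c, f, h}.
FIRST(K): from K::=P P d we get {d, h}; from K::=c J we get {c}; from K::=ε we get {ε}. So FIRST(K) = {ε, c, d, h}.
FIRST(S): from S::=h we get {h}; from S::=J K E we get {c, d, f, h}; from S::=P S we get {c, d, f, h}. So FIRST(S) = {c, d, f, h}.
FOLLOW(S) includes $ since S is the start symbol.
FOLLOW(P): in S::=P S, P is followed by S with FIRST {c, d, f, h}; in E::=P f E f, P is followed by f E f with FIRST {f}; in E::=c S P h, P is followed by h with FIRST {h}; in K::=P P d (occurrence 1), P is followed by P d with FIRST {d, h}; in K::=P P d (occurrence 2), P is followed by d with FIRST {d}. Thus FOLLOW(P) = {c, d, f, h}.
FOLLOW(S): in S::=P S, the suffix after S is empty (adds nothing new); in E::=c S P h, S is followed by P h with FIRST {h}; in E::=J h S J, S is followed by J with FIRST {ε, h}; in E::=J h S J, the suffix after S is nullable, so FOLLOW(S) ⊇ FOLLOW(E) = {$, c, d, f, h}. Thus FOLLOW(S) = {$, c, d, f, h}.
FOLLOW(E): in S::=J K E, the suffix after E is empty, so FOLLOW(E) ⊇ FOLLOW(S) = {$, c, d, f, h}; in E::=P f E f, E is followed by f with FIRST {f}; in J::=h E, the suffix after E is empty, so FOLLOW(E) ⊇ FOLLOW(J) = {$, c, d, f, h}. Thus FOLLOW(E) = {$, c, d, f, h}.
FOLLOW(K): in S::=J K E, K is followed by E with FIRST {c, f, h}; in J::=h K, the suffix after K is empty, so FOLLOW(K) ⊇ FOLLOW(J) = {$, c, d, f, h}. Thus FOLLOW(K) = {$, c, d, f, h}.
FOLLOW(J): in S::=J K E, J is followed by K E with FIRST {c, d, f, h}; in E::=J h S J (occurrence 1), J is followed by h S J with FIRST {h}; in E::=J h S J (occurrence 2), the suffix after J is empty, so FOLLOW(J) ⊇ FOLLOW(E) = {$, c, d, f, h}; in K::=c J, the suffix after J is empty, so FOLLOW(J) ⊇ FOLLOW(K) = {$, c, d, f, h}; in P::=J, the suffix after J is empty, so FOLLOW(J) ⊇ FOLLOW(P) = {c, d, f, h}. Thus FOLLOW(J) = {$, c, d, f, h}.

{$, c, d, f, h}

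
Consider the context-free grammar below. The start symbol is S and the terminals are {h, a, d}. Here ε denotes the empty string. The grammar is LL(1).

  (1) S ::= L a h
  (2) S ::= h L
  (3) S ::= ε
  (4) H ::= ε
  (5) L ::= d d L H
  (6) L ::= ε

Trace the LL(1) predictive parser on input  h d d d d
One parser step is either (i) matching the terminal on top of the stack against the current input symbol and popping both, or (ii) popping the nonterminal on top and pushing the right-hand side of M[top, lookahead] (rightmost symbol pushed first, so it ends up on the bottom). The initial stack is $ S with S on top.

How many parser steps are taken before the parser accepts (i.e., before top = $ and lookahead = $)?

step 1: stack=$ S  input=h d d d d $  — expand S ::= h L
step 2: stack=$ L h  input=h d d d d $  — match h
step 3: stack=$ L  input=d d d d $  — expand L ::= d d L H
step 4: stack=$ H L d d  input=d d d d $  — match d
step 5: stack=$ H L d  input=d d d $  — match d
step 6: stack=$ H L  input=d d $  — expand L ::= d d L H
step 7: stack=$ H H L d d  input=d d $  — match d
step 8: stack=$ H H L d  input=d $  — match d
step 9: stack=$ H H L  input=$  — expand L ::= ε
step 10: stack=$ H H  input=$  — expand H ::= ε
step 11: stack=$ H  input=$  — expand H ::= ε
Accept reached after 11 steps.

11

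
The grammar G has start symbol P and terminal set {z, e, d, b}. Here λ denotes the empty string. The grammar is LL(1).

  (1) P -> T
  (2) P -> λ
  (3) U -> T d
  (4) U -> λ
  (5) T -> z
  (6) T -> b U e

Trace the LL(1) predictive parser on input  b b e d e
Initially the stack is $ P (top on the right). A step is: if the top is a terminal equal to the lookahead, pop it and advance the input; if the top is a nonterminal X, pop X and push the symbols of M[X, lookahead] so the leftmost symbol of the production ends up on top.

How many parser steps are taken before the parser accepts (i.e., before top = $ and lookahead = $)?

step 1: stack=$ P  input=b b e d e $  — expand P -> T
step 2: stack=$ T  input=b b e d e $  — expand T -> b U e
step 3: stack=$ e U b  input=b b e d e $  — match b
step 4: stack=$ e U  input=b e d e $  — expand U -> T d
step 5: stack=$ e d T  input=b e d e $  — expand T -> b U e
step 6: stack=$ e d e U b  input=b e d e $  — match b
step 7: stack=$ e d e U  input=e d e $  — expand U -> λ
step 8: stack=$ e d e  input=e d e $  — match e
step 9: stack=$ e d  input=d e $  — match d
step 10: stack=$ e  input=e $  — match e
Accept reached after 10 steps.

10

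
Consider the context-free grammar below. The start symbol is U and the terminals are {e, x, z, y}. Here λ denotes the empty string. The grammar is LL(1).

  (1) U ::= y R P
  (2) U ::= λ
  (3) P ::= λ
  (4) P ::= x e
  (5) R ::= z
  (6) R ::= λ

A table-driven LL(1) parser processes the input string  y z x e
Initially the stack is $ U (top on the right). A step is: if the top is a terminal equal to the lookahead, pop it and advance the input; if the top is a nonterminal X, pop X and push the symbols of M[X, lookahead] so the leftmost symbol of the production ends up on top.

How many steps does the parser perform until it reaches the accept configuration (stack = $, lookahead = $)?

7

     Stack    Input      Action
  1  $ U      y z x e $  expand U ::= y R P
  2  $ P R y  y z x e $  match y
  3  $ P R    z x e $    expand R ::= z
  4  $ P z    z x e $    match z
  5  $ P      x e $      expand P ::= x e
  6  $ e x    x e $      match x
  7  $ e      e $        match e
Accept reached after 7 steps.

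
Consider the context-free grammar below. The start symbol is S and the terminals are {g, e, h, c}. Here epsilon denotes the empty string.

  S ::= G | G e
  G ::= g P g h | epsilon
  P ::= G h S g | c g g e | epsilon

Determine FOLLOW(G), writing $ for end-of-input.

FIRST(G) = {epsilon, g}
FIRST(S) = {epsilon, e, g}  (via G, G e)
FIRST(P) = {epsilon, c, g, h}  (via G h S g)
FOLLOW(S) includes $ since S is the start symbol.
FOLLOW(S): in P::=G h S g, S is followed by g with FIRST {g}. Thus FOLLOW(S) = {$, g}.
FOLLOW(G): in S::=G, the suffix after G is empty, so FOLLOW(G) ⊇ FOLLOW(S) = {$, g}; in S::=G e, G is followed by e with FIRST {e}; in P::=G h S g, G is followed by h S g with FIRST {h}. Thus FOLLOW(G) = {$, e, g, h}.
FOLLOW(P): in G::=g P g h, P is followed by g h with FIRST {g}. Thus FOLLOW(P) = {g}.

{$, e, g, h}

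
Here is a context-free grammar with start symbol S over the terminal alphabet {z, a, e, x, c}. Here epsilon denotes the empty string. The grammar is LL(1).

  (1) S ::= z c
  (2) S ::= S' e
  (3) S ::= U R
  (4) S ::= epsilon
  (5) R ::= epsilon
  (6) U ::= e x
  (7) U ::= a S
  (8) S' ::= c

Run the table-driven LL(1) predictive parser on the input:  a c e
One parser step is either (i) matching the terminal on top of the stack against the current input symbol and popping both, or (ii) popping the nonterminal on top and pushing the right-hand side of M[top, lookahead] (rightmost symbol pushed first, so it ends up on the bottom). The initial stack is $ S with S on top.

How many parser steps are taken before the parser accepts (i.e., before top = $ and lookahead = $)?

     Stack     Input    Action
  1  $ S       a c e $  expand S ::= U R
  2  $ R U     a c e $  expand U ::= a S
  3  $ R S a   a c e $  match a
  4  $ R S     c e $    expand S ::= S' e
  5  $ R e S'  c e $    expand S' ::= c
  6  $ R e c   c e $    match c
  7  $ R e     e $      match e
  8  $ R       $        expand R ::= epsilon
Accept reached after 8 steps.

8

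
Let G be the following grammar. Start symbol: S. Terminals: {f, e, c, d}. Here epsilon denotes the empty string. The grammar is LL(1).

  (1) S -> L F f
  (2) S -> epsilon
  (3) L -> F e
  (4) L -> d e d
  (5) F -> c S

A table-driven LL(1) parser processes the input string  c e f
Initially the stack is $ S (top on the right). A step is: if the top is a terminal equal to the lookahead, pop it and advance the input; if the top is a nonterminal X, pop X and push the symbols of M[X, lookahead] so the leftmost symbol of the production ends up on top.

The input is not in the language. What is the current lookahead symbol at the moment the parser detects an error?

f

     Stack        Input    Action
  1  $ S          c e f $  expand S -> L F f
  2  $ f F L      c e f $  expand L -> F e
  3  $ f F e F    c e f $  expand F -> c S
  4  $ f F e S c  c e f $  match c
  5  $ f F e S    e f $    expand S -> epsilon
  6  $ f F e      e f $    match e
  7  $ f F        f $      error: M[F, f] is empty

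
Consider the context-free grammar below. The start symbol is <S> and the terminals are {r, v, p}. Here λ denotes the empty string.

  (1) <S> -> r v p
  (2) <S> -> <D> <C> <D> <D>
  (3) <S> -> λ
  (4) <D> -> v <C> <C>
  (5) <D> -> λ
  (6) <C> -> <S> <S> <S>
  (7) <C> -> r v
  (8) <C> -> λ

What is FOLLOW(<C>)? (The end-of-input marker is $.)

{$, r, v}

FIRST(<D>) = {λ, v}
FIRST(<S>) = {λ, r, v}  (via <D> <C> <D> <D>)
FIRST(<C>) = {λ, r, v}  (via <S> <S> <S>)
FOLLOW(<S>) includes $ since <S> is the start symbol.
FOLLOW(<S>): in <C>-><S> <S> <S> (occurrence 1), <S> is followed by <S> <S> with FIRST {λ, r, v}; in <C>-><S> <S> <S> (occurrence 1), the suffix after <S> is nullable, so FOLLOW(<S>) ⊇ FOLLOW(<C>) = {$, r, v}; in <C>-><S> <S> <S> (occurrence 2), <S> is followed by <S> with FIRST {λ, r, v}; in <C>-><S> <S> <S> (occurrence 2), the suffix after <S> is nullable, so FOLLOW(<S>) ⊇ FOLLOW(<C>) = {$, r, v}; in <C>-><S> <S> <S> (occurrence 3), the suffix after <S> is empty, so FOLLOW(<S>) ⊇ FOLLOW(<C>) = {$, r, v}. Thus FOLLOW(<S>) = {$, r, v}.
FOLLOW(<D>): in <S>-><D> <C> <D> <D> (occurrence 1), <D> is followed by <C> <D> <D> with FIRST {λ, r, v}; in <S>-><D> <C> <D> <D> (occurrence 1), the suffix after <D> is nullable, so FOLLOW(<D>) ⊇ FOLLOW(<S>) = {$, r, v}; in <S>-><D> <C> <D> <D> (occurrence 2), <D> is followed by <D> with FIRST {λ, v}; in <S>-><D> <C> <D> <D> (occurrence 2), the suffix after <D> is nullable, so FOLLOW(<D>) ⊇ FOLLOW(<S>) = {$, r, v}; in <S>-><D> <C> <D> <D> (occurrence 3), the suffix after <D> is empty, so FOLLOW(<D>) ⊇ FOLLOW(<S>) = {$, r, v}. Thus FOLLOW(<D>) = {$, r, v}.
FOLLOW(<C>): in <S>-><D> <C> <D> <D>, <C> is followed by <D> <D> with FIRST {λ, v}; in <S>-><D> <C> <D> <D>, the suffix after <C> is nullable, so FOLLOW(<C>) ⊇ FOLLOW(<S>) = {$, r, v}; in <D>->v <C> <C> (occurrence 1), <C> is followed by <C> with FIRST {λ, r, v}; in <D>->v <C> <C> (occurrence 1), the suffix after <C> is nullable, so FOLLOW(<C>) ⊇ FOLLOW(<D>) = {$, r, v}; in <D>->v <C> <C> (occurrence 2), the suffix after <C> is empty, so FOLLOW(<C>) ⊇ FOLLOW(<D>) = {$, r, v}. Thus FOLLOW(<C>) = {$, r, v}.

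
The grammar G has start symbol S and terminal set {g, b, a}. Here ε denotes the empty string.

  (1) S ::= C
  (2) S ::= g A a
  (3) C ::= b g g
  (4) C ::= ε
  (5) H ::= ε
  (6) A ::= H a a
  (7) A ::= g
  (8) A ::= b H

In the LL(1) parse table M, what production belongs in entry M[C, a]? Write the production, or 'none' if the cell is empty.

none

FIRST(C): from C::=b g g we get {b}; from C::=ε we get {ε}. So FIRST(C) = {ε, b}.
FIRST(H): from H::=ε we get {ε}. So FIRST(H) = {ε}.
FIRST(S): from S::=C we get {ε, b}; from S::=g A a we get {g}. So FIRST(S) = {ε, b, g}.
FIRST(A): from A::=H a a we get {a}; from A::=g we get {g}; from A::=b H we get {b}. So FIRST(A) = {a, b, g}.
FOLLOW(S) includes $ since S is the start symbol.
FOLLOW(S): S appears on no right-hand side. Thus FOLLOW(S) = {$}.
FOLLOW(C): in S::=C, the suffix after C is empty, so FOLLOW(C) ⊇ FOLLOW(S) = {$}. Thus FOLLOW(C) = {$}.
For C ::= b g g: FIRST(b g g) = {b}, so it goes in M[C, t] for t ∈ {b}.
For C ::= ε: FIRST(ε) = {ε}, so it goes in M[C, t] for t ∈ {}; since ε ∈ FIRST, also for every t ∈ FOLLOW(C) = {$}.
None of these place a production in M[C, a].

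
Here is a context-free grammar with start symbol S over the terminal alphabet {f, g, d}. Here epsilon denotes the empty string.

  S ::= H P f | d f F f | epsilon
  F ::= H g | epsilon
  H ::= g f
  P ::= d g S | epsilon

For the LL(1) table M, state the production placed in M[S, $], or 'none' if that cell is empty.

FIRST(H) = {g}
FIRST(P) = {epsilon, d}
FIRST(S) = {epsilon, d, g}  (via H P f)
FIRST(F) = {epsilon, g}  (via H g)
FOLLOW(S) includes $ since S is the start symbol.
FOLLOW(P): in S::=H P f, P is followed by f with FIRST {f}. Thus FOLLOW(P) = {f}.
FOLLOW(S): in P::=d g S, the suffix after S is empty, so FOLLOW(S) ⊇ FOLLOW(P) = {f}. Thus FOLLOW(S) = {$, f}.
For S ::= H P f: FIRST(H P f) = {g}, so it goes in M[S, t] for t ∈ {g}.
For S ::= d f F f: FIRST(d f F f) = {d}, so it goes in M[S, t] for t ∈ {d}.
For S ::= epsilon: FIRST(epsilon) = {epsilon}, so it goes in M[S, t] for t ∈ {}; since epsilon ∈ FIRST, also for every t ∈ FOLLOW(S) = {$, f}.

S ::= epsilon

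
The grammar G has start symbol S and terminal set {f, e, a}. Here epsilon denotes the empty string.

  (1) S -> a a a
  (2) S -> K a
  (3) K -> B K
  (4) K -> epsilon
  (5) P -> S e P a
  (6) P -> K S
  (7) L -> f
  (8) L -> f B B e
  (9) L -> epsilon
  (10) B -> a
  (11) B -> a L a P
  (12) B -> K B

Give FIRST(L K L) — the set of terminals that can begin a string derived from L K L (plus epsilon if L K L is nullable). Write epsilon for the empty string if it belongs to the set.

{epsilon, a, f}

FIRST(L): from L->f we get {f}; from L->f B B e we get {f}; from L->epsilon we get {epsilon}. So FIRST(L) = {epsilon, f}.
FIRST(S): from S->a a a we get {a}; from S->K a we get {a}. So FIRST(S) = {a}.
FIRST(K): from K->B K we get {a}; from K->epsilon we get {epsilon}. So FIRST(K) = {epsilon, a}.
FIRST(P): from P->S e P a we get {a}; from P->K S we get {a}. So FIRST(P) = {a}.
FIRST(B): from B->a we get {a}; from B->a L a P we get {a}; from B->K B we get {a}. So FIRST(B) = {a}.
FIRST(L K L): take FIRST of each symbol in turn, carrying on past any symbol whose FIRST contains epsilon; result {epsilon, a, f}.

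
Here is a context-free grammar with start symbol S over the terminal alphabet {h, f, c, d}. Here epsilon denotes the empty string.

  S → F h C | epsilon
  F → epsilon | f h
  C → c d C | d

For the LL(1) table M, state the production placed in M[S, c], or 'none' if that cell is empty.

FIRST(F): from F→epsilon we get {epsilon}; from F→f h we get {f}. So FIRST(F) = {epsilon, f}.
FIRST(C): from C→c d C we get {c}; from C→d we get {d}. So FIRST(C) = {c, d}.
FIRST(S): from S→F h C we get {f, h}; from S→epsilon we get {epsilon}. So FIRST(S) = {epsilon, f, h}.
FOLLOW(S) includes $ since S is the start symbol.
FOLLOW(S): S appears on no right-hand side. Thus FOLLOW(S) = {$}.
For S → F h C: FIRST(F h C) = {f, h}, so it goes in M[S, t] for t ∈ {f, h}.
For S → epsilon: FIRST(epsilon) = {epsilon}, so it goes in M[S, t] for t ∈ {}; since epsilon ∈ FIRST, also for every t ∈ FOLLOW(S) = {$}.
None of these place a production in M[S, c].

none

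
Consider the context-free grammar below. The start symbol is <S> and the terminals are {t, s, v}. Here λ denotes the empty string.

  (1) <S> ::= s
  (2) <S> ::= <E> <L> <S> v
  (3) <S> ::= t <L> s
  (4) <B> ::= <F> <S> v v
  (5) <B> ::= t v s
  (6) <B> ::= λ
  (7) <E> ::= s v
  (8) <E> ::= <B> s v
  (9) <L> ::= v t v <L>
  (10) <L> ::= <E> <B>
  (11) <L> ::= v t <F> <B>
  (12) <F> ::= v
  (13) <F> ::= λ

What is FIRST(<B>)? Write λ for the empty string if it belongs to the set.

{λ, s, t, v}

FIRST(<F>) = {λ, v}
FIRST(<S>) = {s, t, v}  (via <E> <L> <S> v)
FIRST(<B>) = {λ, s, t, v}  (via <F> <S> v v)
FIRST(<E>) = {s, t, v}  (via <B> s v)
FIRST(<L>) = {s, t, v}  (via <E> <B>)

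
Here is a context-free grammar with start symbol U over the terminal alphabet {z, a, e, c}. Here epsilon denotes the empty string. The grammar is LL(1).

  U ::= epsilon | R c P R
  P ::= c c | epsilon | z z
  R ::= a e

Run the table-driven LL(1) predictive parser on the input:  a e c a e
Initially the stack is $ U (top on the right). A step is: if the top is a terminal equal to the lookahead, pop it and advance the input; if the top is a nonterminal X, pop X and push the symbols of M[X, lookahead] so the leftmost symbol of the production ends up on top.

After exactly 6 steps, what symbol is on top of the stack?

R

step 1: stack=$ U  input=a e c a e $  — expand U ::= R c P R
step 2: stack=$ R P c R  input=a e c a e $  — expand R ::= a e
step 3: stack=$ R P c e a  input=a e c a e $  — match a
step 4: stack=$ R P c e  input=e c a e $  — match e
step 5: stack=$ R P c  input=c a e $  — match c
step 6: stack=$ R P  input=a e $  — expand P ::= epsilon
Stack after step 6: $ R (top = R).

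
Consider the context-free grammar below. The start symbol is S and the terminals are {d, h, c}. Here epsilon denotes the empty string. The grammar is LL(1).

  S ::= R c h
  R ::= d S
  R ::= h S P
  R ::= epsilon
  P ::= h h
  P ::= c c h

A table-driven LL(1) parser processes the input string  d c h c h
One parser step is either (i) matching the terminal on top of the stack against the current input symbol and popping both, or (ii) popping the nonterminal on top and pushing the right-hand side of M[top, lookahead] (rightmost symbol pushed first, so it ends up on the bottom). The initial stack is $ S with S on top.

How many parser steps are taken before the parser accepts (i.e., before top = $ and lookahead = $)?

9

step 1: stack=$ S  input=d c h c h $  — expand S ::= R c h
step 2: stack=$ h c R  input=d c h c h $  — expand R ::= d S
step 3: stack=$ h c S d  input=d c h c h $  — match d
step 4: stack=$ h c S  input=c h c h $  — expand S ::= R c h
step 5: stack=$ h c h c R  input=c h c h $  — expand R ::= epsilon
step 6: stack=$ h c h c  input=c h c h $  — match c
step 7: stack=$ h c h  input=h c h $  — match h
step 8: stack=$ h c  input=c h $  — match c
step 9: stack=$ h  input=h $  — match h
Accept reached after 9 steps.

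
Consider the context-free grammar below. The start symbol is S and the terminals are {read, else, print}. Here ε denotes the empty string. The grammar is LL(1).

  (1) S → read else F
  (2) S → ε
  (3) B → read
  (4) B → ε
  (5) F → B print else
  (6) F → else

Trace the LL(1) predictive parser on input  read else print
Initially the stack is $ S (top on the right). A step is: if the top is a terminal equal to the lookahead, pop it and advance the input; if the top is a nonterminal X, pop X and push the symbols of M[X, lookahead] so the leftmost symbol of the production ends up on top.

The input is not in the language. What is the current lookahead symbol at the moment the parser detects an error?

     Stack           Input              Action
  1  $ S             read else print $  expand S → read else F
  2  $ F else read   read else print $  match read
  3  $ F else        else print $       match else
  4  $ F             print $            expand F → B print else
  5  $ else print B  print $            expand B → ε
  6  $ else print    print $            match print
  7  $ else          $                  error: top is terminal else but lookahead is $

$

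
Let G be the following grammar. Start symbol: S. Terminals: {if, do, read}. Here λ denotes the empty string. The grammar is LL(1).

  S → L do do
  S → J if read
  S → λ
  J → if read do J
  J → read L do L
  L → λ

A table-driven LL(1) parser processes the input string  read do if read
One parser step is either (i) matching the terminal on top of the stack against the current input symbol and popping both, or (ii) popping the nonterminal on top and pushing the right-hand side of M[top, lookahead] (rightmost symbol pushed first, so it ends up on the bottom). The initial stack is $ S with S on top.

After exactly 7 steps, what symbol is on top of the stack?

read

     Stack                  Input              Action
  1  $ S                    read do if read $  expand S → J if read
  2  $ read if J            read do if read $  expand J → read L do L
  3  $ read if L do L read  read do if read $  match read
  4  $ read if L do L       do if read $       expand L → λ
  5  $ read if L do         do if read $       match do
  6  $ read if L            if read $          expand L → λ
  7  $ read if              if read $          match if
Stack after step 7: $ read (top = read).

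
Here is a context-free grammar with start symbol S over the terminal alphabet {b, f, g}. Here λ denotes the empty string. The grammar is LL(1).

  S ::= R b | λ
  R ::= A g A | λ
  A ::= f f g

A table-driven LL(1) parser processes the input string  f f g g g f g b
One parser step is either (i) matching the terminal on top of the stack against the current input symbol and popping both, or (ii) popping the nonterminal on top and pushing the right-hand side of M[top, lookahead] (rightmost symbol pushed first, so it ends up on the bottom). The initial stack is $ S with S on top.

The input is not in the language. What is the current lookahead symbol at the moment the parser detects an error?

g

     Stack          Input              Action
  1  $ S            f f g g g f g b $  expand S ::= R b
  2  $ b R          f f g g g f g b $  expand R ::= A g A
  3  $ b A g A      f f g g g f g b $  expand A ::= f f g
  4  $ b A g g f f  f f g g g f g b $  match f
  5  $ b A g g f    f g g g f g b $    match f
  6  $ b A g g      g g g f g b $      match g
  7  $ b A g        g g f g b $        match g
  8  $ b A          g f g b $          error: M[A, g] is empty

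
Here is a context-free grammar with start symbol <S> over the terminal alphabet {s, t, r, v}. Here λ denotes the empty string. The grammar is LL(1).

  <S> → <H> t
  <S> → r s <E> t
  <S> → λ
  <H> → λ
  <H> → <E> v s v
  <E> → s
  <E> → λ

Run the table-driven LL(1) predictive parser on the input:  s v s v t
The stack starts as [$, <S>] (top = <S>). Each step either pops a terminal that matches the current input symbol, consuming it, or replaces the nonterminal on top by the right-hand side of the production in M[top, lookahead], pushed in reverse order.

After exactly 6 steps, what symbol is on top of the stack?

     Stack          Input        Action
  1  $ <S>          s v s v t $  expand <S> → <H> t
  2  $ t <H>        s v s v t $  expand <H> → <E> v s v
  3  $ t v s v <E>  s v s v t $  expand <E> → s
  4  $ t v s v s    s v s v t $  match s
  5  $ t v s v      v s v t $    match v
  6  $ t v s        s v t $      match s
Stack after step 6: $ t v (top = v).

v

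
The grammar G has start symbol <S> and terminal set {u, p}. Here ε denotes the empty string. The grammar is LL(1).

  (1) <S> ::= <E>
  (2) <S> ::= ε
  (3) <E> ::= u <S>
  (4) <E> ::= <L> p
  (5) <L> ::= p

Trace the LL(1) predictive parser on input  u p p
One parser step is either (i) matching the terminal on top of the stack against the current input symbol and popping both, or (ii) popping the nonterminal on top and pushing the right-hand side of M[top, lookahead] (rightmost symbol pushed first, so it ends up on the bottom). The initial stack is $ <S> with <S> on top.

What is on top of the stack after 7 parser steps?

p

step 1: stack=$ <S>  input=u p p $  — expand <S> ::= <E>
step 2: stack=$ <E>  input=u p p $  — expand <E> ::= u <S>
step 3: stack=$ <S> u  input=u p p $  — match u
step 4: stack=$ <S>  input=p p $  — expand <S> ::= <E>
step 5: stack=$ <E>  input=p p $  — expand <E> ::= <L> p
step 6: stack=$ p <L>  input=p p $  — expand <L> ::= p
step 7: stack=$ p p  input=p p $  — match p
Stack after step 7: $ p (top = p).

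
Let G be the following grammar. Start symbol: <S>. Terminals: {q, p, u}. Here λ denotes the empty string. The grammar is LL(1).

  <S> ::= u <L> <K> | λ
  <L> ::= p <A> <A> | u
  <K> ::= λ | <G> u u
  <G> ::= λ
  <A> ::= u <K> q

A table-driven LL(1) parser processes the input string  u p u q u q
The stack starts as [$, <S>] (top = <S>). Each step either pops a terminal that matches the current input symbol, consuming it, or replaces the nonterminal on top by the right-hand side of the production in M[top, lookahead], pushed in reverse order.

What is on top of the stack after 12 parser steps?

<K>

step 1: stack=$ <S>  input=u p u q u q $  — expand <S> ::= u <L> <K>
step 2: stack=$ <K> <L> u  input=u p u q u q $  — match u
step 3: stack=$ <K> <L>  input=p u q u q $  — expand <L> ::= p <A> <A>
step 4: stack=$ <K> <A> <A> p  input=p u q u q $  — match p
step 5: stack=$ <K> <A> <A>  input=u q u q $  — expand <A> ::= u <K> q
step 6: stack=$ <K> <A> q <K> u  input=u q u q $  — match u
step 7: stack=$ <K> <A> q <K>  input=q u q $  — expand <K> ::= λ
step 8: stack=$ <K> <A> q  input=q u q $  — match q
step 9: stack=$ <K> <A>  input=u q $  — expand <A> ::= u <K> q
step 10: stack=$ <K> q <K> u  input=u q $  — match u
step 11: stack=$ <K> q <K>  input=q $  — expand <K> ::= λ
step 12: stack=$ <K> q  input=q $  — match q
Stack after step 12: $ <K> (top = <K>).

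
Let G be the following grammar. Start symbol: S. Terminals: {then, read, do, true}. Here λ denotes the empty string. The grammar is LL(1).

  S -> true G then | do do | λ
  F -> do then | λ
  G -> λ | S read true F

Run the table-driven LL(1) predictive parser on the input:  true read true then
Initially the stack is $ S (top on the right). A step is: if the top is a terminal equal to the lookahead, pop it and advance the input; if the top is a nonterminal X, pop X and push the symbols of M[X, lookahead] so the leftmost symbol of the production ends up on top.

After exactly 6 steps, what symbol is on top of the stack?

F

step 1: stack=$ S  input=true read true then $  — expand S -> true G then
step 2: stack=$ then G true  input=true read true then $  — match true
step 3: stack=$ then G  input=read true then $  — expand G -> S read true F
step 4: stack=$ then F true read S  input=read true then $  — expand S -> λ
step 5: stack=$ then F true read  input=read true then $  — match read
step 6: stack=$ then F true  input=true then $  — match true
Stack after step 6: $ then F (top = F).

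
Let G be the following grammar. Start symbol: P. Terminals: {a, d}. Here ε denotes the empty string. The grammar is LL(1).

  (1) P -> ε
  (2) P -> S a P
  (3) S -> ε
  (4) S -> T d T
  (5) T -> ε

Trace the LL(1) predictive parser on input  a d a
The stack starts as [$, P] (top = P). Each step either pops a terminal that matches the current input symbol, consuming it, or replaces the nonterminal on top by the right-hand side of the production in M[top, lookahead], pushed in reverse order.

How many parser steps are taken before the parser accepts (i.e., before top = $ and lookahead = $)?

step 1: stack=$ P  input=a d a $  — expand P -> S a P
step 2: stack=$ P a S  input=a d a $  — expand S -> ε
step 3: stack=$ P a  input=a d a $  — match a
step 4: stack=$ P  input=d a $  — expand P -> S a P
step 5: stack=$ P a S  input=d a $  — expand S -> T d T
step 6: stack=$ P a T d T  input=d a $  — expand T -> ε
step 7: stack=$ P a T d  input=d a $  — match d
step 8: stack=$ P a T  input=a $  — expand T -> ε
step 9: stack=$ P a  input=a $  — match a
step 10: stack=$ P  input=$  — expand P -> ε
Accept reached after 10 steps.

10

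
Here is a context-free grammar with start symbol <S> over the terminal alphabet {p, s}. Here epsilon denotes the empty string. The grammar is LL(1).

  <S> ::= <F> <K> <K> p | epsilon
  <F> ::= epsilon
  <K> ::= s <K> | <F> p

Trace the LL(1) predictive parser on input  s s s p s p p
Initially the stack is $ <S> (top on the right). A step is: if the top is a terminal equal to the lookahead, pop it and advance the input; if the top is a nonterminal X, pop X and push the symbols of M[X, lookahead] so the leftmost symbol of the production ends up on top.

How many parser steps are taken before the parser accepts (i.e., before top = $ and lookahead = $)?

17

      Stack            Input            Action
   1  $ <S>            s s s p s p p $  expand <S> ::= <F> <K> <K> p
   2  $ p <K> <K> <F>  s s s p s p p $  expand <F> ::= epsilon
   3  $ p <K> <K>      s s s p s p p $  expand <K> ::= s <K>
   4  $ p <K> <K> s    s s s p s p p $  match s
   5  $ p <K> <K>      s s p s p p $    expand <K> ::= s <K>
   6  $ p <K> <K> s    s s p s p p $    match s
   7  $ p <K> <K>      s p s p p $      expand <K> ::= s <K>
   8  $ p <K> <K> s    s p s p p $      match s
   9  $ p <K> <K>      p s p p $        expand <K> ::= <F> p
  10  $ p <K> p <F>    p s p p $        expand <F> ::= epsilon
  11  $ p <K> p        p s p p $        match p
  12  $ p <K>          s p p $          expand <K> ::= s <K>
  13  $ p <K> s        s p p $          match s
  14  $ p <K>          p p $            expand <K> ::= <F> p
  15  $ p p <F>        p p $            expand <F> ::= epsilon
  16  $ p p            p p $            match p
  17  $ p              p $              match p
Accept reached after 17 steps.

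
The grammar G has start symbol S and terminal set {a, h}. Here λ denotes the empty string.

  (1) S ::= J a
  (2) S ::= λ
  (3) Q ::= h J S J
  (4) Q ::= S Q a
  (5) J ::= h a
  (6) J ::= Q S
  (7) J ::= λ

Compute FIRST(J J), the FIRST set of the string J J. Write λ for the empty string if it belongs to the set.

{λ, a, h}

FIRST(S) = {λ, a, h}  (via J a)
FIRST(Q) = {a, h}  (via S Q a)
FIRST(J) = {λ, a, h}  (via Q S)
FIRST(J J): take FIRST of each symbol in turn, carrying on past any symbol whose FIRST contains λ; result {λ, a, h}.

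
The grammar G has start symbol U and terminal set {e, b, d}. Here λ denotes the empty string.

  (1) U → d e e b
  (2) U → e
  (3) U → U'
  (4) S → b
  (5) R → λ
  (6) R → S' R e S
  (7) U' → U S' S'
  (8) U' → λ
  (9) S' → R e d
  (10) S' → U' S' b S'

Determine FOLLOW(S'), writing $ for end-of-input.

FIRST(S): from S→b we get {b}. So FIRST(S) = {b}.
FIRST(U): from U→d e e b we get {d}; from U→e we get {e}; from U→U' we get {λ, d, e}. So FIRST(U) = {λ, d, e}.
FIRST(R): from R→λ we get {λ}; from R→S' R e S we get {d, e}. So FIRST(R) = {λ, d, e}.
FIRST(U'): from U'→U S' S' we get {d, e}; from U'→λ we get {λ}. So FIRST(U') = {λ, d, e}.
FIRST(S'): from S'→R e d we get {d, e}; from S'→U' S' b S' we get {d, e}. So FIRST(S') = {d, e}.
FOLLOW(U) includes $ since U is the start symbol.
FOLLOW(U): in U'→U S' S', U is followed by S' S' with FIRST {d, e}. Thus FOLLOW(U) = {$, d, e}.
FOLLOW(R): in R→S' R e S, R is followed by e S with FIRST {e}; in S'→R e d, R is followed by e d with FIRST {e}. Thus FOLLOW(R) = {e}.
FOLLOW(S): in R→S' R e S, the suffix after S is empty, so FOLLOW(S) ⊇ FOLLOW(R) = {e}. Thus FOLLOW(S) = {e}.
FOLLOW(U'): in U→U', the suffix after U' is empty, so FOLLOW(U') ⊇ FOLLOW(U) = {$, d, e}; in S'→U' S' b S', U' is followed by S' b S' with FIRST {d, e}. Thus FOLLOW(U') = {$, d, e}.
FOLLOW(S'): in R→S' R e S, S' is followed by R e S with FIRST {d, e}; in U'→U S' S' (occurrence 1), S' is followed by S' with FIRST {d, e}; in U'→U S' S' (occurrence 2), the suffix after S' is empty, so FOLLOW(S') ⊇ FOLLOW(U') = {$, d, e}; in S'→U' S' b S' (occurrence 1), S' is followed by b S' with FIRST {b}; in S'→U' S' b S' (occurrence 2), the suffix after S' is empty (adds nothing new). Thus FOLLOW(S') = {$, b, d, e}.

{$, b, d, e}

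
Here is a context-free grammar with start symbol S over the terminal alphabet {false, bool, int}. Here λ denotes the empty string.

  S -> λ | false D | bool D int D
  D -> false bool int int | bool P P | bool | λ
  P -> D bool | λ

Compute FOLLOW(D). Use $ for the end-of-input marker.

FIRST(S) = {λ, bool, false}
FIRST(D) = {λ, bool, false}
FIRST(P) = {λ, bool, false}  (via D bool)
FOLLOW(S) includes $ since S is the start symbol.
FOLLOW(S): S appears on no right-hand side. Thus FOLLOW(S) = {$}.
FOLLOW(D): in S->false D, the suffix after D is empty, so FOLLOW(D) ⊇ FOLLOW(S) = {$}; in S->bool D int D (occurrence 1), D is followed by int D with FIRST {int}; in S->bool D int D (occurrence 2), the suffix after D is empty, so FOLLOW(D) ⊇ FOLLOW(S) = {$}; in P->D bool, D is followed by bool with FIRST {bool}. Thus FOLLOW(D) = {$, bool, int}.
FOLLOW(P): in D->bool P P (occurrence 1), P is followed by P with FIRST {λ, bool, false}; in D->bool P P (occurrence 1), the suffix after P is nullable, so FOLLOW(P) ⊇ FOLLOW(D) = {$, bool, int}; in D->bool P P (occurrence 2), the suffix after P is empty, so FOLLOW(P) ⊇ FOLLOW(D) = {$, bool, int}. Thus FOLLOW(P) = {$, bool, false, int}.

{$, bool, int}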